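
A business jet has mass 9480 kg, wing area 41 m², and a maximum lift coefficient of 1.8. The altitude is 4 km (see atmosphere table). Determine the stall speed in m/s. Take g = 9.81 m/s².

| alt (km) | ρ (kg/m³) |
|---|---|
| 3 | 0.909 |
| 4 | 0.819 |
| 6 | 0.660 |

V_stall = 55.5 m/s

At 4 km, from the table: ρ = 0.819 kg/m³.
Stall occurs when L = W at CL,max. W = mg = 9480 × 9.81 = 93000 N.
V_stall = √(2W/(ρ·S·CL,max)) = √(2 × 93000 / (0.819 × 41 × 1.8))
V_stall = √3077 = 55.5 m/s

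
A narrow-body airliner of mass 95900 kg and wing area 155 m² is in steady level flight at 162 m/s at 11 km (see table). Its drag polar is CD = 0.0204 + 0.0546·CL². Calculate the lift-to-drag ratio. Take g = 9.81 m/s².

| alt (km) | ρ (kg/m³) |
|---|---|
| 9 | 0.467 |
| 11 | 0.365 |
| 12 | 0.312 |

At 11 km, from the table: ρ = 0.365 kg/m³.
Weight W = mg = 95900 × 9.81 = 9.4078×10^5 N; in level flight L = W.
q = ½ρv² = ½ × 0.365 × 162² = 4790 Pa.
CL = 2W/(ρv²S) = 2×9.4078×10^5/(0.365×162²×155) = 1.267.
CD = 0.0204 + 0.0546 × 1.267² = 0.1081.
L/D = CL/CD = 1.267 / 0.1081 = 11.7

L/D = 11.7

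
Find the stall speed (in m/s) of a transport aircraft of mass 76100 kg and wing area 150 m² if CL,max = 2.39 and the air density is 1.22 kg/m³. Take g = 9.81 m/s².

At stall, lift equals weight: L = W = m·g = 76100 × 9.81 = 7.465×10^5 N.
V_stall = √(2W/(ρ·S·CL,max)) = √(2 × 7.465×10^5 / (1.22 × 150 × 2.39))
V_stall = √3414 = 58.4 m/s

V_stall = 58.4 m/s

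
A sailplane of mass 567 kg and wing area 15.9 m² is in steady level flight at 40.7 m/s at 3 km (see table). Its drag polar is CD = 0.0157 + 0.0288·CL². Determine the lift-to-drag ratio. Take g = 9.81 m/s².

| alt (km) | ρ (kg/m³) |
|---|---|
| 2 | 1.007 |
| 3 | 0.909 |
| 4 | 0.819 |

At 3 km, from the table: ρ = 0.909 kg/m³.
Weight W = mg = 567 × 9.81 = 5562.3 N; in level flight L = W.
q = ½ρv² = ½ × 0.909 × 40.7² = 752.9 Pa.
Required CL = L/(qS) = 5562.3/(752.9·15.9) = 0.4647.
CD = 0.0157 + 0.0288 × 0.4647² = 0.02192.
L/D = CL/CD = 0.4647 / 0.02192 = 21.2

L/D = 21.2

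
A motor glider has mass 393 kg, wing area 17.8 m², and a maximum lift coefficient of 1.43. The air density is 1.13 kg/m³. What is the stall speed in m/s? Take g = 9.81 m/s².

Stall occurs when L = W at CL,max. W = mg = 393 × 9.81 = 3855 N.
From L = ½ρV²S·CL,max = W: V_stall = √(2W/(ρSCL,max)) = √(2·3855/(1.13·17.8·1.43))
V_stall = √268.1 = 16.4 m/s

V_stall = 16.4 m/s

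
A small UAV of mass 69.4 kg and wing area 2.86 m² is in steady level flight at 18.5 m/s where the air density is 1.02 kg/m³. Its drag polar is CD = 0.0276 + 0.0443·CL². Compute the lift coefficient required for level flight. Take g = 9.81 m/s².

In steady level flight, lift balances weight: W = mg = 69.4 × 9.81 = 680.81 N.
Dynamic pressure q = 0.5 × 1.02 × 18.5² = 174.5 Pa.
Required CL = L/(qS) = 680.81/(174.5·2.86) = 1.364.

CL = 1.36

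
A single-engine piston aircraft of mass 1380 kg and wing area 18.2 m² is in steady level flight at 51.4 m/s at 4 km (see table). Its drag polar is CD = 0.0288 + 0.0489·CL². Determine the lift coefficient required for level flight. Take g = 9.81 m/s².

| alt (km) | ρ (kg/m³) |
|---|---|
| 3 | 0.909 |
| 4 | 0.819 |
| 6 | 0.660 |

CL = 0.688

At 4 km, from the table: ρ = 0.819 kg/m³.
In steady level flight, lift balances weight: W = mg = 1380 × 9.81 = 13538 N.
q = ½ρv² = ½ × 0.819 × 51.4² = 1082 Pa.
CL = 2W/(ρv²S) = 2×13538/(0.819×51.4²×18.2) = 0.6875.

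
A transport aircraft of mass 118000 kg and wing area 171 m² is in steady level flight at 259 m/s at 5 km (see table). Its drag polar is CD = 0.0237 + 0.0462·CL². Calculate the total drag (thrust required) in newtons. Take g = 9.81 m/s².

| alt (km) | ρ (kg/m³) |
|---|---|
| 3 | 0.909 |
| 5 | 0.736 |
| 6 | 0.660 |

D = 1.15×10^5 N

At 5 km, from the table: ρ = 0.736 kg/m³.
Level flight ⇒ L = W = m·g = 118000 × 9.81 = 1.1576×10^6 N.
q = ½ρv² = ½ × 0.736 × 259² = 24690 Pa.
CL = 2W/(ρv²S) = 2×1.1576×10^6/(0.736×259²×171) = 0.2742.
CD = 0.0237 + 0.0462 × 0.2742² = 0.02717.
D = q·S·CD = 24690 × 171 × 0.02717 = 1.147×10^5 N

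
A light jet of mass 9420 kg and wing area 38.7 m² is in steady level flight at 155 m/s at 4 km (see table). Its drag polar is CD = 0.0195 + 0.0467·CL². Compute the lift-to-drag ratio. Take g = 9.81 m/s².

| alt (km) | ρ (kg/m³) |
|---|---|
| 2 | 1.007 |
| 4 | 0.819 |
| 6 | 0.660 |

L/D = 10.9

At 4 km, from the table: ρ = 0.819 kg/m³.
Level flight ⇒ L = W = m·g = 9420 × 9.81 = 92410 N.
Dynamic pressure q = 0.5 × 0.819 × 155² = 9838 Pa.
CL = 2W/(ρv²S) = 2×92410/(0.819×155²×38.7) = 0.2427.
CD = 0.0195 + 0.0467 × 0.2427² = 0.02225.
L/D = CL/CD = 0.2427 / 0.02225 = 10.9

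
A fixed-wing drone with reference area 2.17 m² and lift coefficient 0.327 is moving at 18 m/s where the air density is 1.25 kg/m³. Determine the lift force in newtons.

Dynamic pressure q = ½ρv² = ½ × 1.25 × 18² = 202.5 Pa.
L = q·S·CL = 202.5 × 2.17 × 0.327 = 144 N

L = 144 N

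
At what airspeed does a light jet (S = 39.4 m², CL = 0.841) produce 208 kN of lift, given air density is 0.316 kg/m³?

v = 199 m/s

L = ½ρv²S·CL ⇒ v = √(2L/(ρ·S·CL))
v = √(2 × 2.08×10^5 / (0.316 × 39.4 × 0.841)) = √39730 = 199 m/s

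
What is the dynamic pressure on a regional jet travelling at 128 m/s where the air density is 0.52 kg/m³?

q = ½ρv² = ½ × 0.52 × 128² = 4260 Pa

q = 4260 Pa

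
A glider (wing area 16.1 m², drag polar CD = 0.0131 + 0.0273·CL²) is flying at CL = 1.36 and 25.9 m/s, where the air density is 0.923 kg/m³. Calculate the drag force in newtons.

D = 317 N

CD = 0.0131 + 0.0273 × 1.36² = 0.06359
D = ½ρv²S·CD = ½ × 0.923 × 25.9² × 16.1 × 0.06359 = 317 N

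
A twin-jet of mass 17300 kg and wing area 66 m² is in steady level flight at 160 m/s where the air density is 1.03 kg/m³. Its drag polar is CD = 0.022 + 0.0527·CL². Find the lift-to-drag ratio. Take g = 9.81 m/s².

Level flight ⇒ L = W = m·g = 17300 × 9.81 = 1.6971×10^5 N.
Dynamic pressure q = 0.5 × 1.03 × 160² = 13180 Pa.
CL = 2W/(ρv²S) = 2×1.6971×10^5/(1.03×160²×66) = 0.195.
CD = 0.022 + 0.0527 × 0.195² = 0.024.
L/D = CL/CD = 0.195 / 0.024 = 8.13

L/D = 8.13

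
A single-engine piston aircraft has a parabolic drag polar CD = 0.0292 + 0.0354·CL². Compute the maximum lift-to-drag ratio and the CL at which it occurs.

For CD = CD0 + K·CL², (L/D)max occurs at CL* = √(CD0/K) and equals 1/(2√(K·CD0)).
(L/D)max = 1/(2√(0.0354 × 0.0292)) = 1/(2 × 0.03215) = 15.6
CL* = √(0.0292/0.0354) = 0.908

(L/D)max = 15.6, at CL = 0.908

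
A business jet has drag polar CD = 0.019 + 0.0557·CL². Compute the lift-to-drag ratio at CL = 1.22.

CD = 0.019 + 0.0557 × 1.22² = 0.1019
L/D = CL/CD = 1.22 / 0.1019 = 12

L/D = 12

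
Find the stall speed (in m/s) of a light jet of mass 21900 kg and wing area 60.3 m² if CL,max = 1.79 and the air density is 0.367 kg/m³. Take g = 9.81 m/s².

Weight W = mg = 21900 × 9.81 = 2.148×10^5 N.
From L = ½ρV²S·CL,max = W: V_stall = √(2W/(ρSCL,max)) = √(2·2.148×10^5/(0.367·60.3·1.79))
V_stall = √10850 = 104 m/s

V_stall = 104 m/s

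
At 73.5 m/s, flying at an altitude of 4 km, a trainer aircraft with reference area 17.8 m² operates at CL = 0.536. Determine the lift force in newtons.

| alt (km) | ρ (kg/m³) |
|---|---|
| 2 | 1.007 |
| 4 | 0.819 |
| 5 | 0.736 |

L = 21100 N

At 4 km, from the table: ρ = 0.819 kg/m³.
Dynamic pressure q = ½ρv² = ½ × 0.819 × 73.5² = 2212 Pa.
L = q·S·CL = 2212 × 17.8 × 0.536 = 21100 N ≈ 21.1 kN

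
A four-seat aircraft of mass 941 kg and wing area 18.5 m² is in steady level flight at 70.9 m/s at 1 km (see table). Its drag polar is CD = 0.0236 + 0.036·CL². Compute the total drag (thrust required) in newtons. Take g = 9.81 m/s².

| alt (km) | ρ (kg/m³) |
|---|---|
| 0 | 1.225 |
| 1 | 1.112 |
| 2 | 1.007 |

At 1 km, from the table: ρ = 1.112 kg/m³.
Level flight ⇒ L = W = m·g = 941 × 9.81 = 9231.2 N.
Dynamic pressure q = 0.5 × 1.112 × 70.9² = 2795 Pa.
CL = W/(q·S) = 9231.2 / (2795 × 18.5) = 0.1785.
CD = 0.0236 + 0.036 × 0.1785² = 0.02475.
D = q·S·CD = 2795 × 18.5 × 0.02475 = 1280 N

D = 1280 N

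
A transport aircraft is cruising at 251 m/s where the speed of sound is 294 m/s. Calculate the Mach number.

M = v/a = 251 / 294 = 0.854

M = 0.854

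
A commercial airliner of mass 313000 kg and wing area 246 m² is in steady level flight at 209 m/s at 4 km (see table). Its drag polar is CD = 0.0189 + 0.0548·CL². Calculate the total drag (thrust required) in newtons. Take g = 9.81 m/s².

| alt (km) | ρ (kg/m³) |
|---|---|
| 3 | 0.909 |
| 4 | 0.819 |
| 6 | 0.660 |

At 4 km, from the table: ρ = 0.819 kg/m³.
Weight W = mg = 313000 × 9.81 = 3.0705×10^6 N; in level flight L = W.
Dynamic pressure q = 0.5 × 0.819 × 209² = 17890 Pa.
CL = W/(q·S) = 3.0705×10^6 / (17890 × 246) = 0.6978.
CD = 0.0189 + 0.0548 × 0.6978² = 0.04558.
D = q·S·CD = 17890 × 246 × 0.04558 = 2.006×10^5 N

D = 2.01×10^5 N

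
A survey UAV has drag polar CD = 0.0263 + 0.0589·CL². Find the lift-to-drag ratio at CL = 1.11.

L/D = 11.2

CD = 0.0263 + 0.0589 × 1.11² = 0.09887
L/D = CL/CD = 1.11 / 0.09887 = 11.2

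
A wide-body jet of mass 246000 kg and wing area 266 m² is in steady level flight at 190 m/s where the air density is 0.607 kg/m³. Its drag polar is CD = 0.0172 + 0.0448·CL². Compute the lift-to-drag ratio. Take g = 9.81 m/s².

In steady level flight, lift balances weight: W = mg = 246000 × 9.81 = 2.4133×10^6 N.
q = ½ρv² = ½ × 0.607 × 190² = 10960 Pa.
CL = 2W/(ρv²S) = 2×2.4133×10^6/(0.607×190²×266) = 0.8281.
CD = 0.0172 + 0.0448 × 0.8281² = 0.04792.
L/D = CL/CD = 0.8281 / 0.04792 = 17.3

L/D = 17.3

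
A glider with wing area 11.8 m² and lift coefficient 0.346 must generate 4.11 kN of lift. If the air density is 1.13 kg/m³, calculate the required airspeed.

v = 42.2 m/s

L = ½ρv²S·CL ⇒ v = √(2L/(ρ·S·CL))
v = √(2 × 4110 / (1.13 × 11.8 × 0.346)) = √1782 = 42.2 m/s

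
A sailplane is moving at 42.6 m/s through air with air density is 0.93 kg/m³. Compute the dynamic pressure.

q = 844 Pa

q = ½ρv² = ½ × 0.93 × 42.6² = 844 Pa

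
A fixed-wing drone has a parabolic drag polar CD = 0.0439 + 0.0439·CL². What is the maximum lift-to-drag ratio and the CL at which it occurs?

(L/D)max = 11.4, at CL = 1

For CD = CD0 + K·CL², (L/D)max occurs at CL* = √(CD0/K) and equals 1/(2√(K·CD0)).
(L/D)max = 1/(2√(0.0439 × 0.0439)) = 1/(2 × 0.0439) = 11.4
CL* = √(0.0439/0.0439) = 1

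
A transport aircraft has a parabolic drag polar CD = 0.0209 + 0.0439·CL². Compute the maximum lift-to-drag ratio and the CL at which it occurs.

(L/D)max = 16.5, at CL = 0.69

For CD = CD0 + K·CL², (L/D)max occurs at CL* = √(CD0/K) and equals 1/(2√(K·CD0)).
(L/D)max = 1/(2√(0.0439 × 0.0209)) = 1/(2 × 0.03029) = 16.5
CL* = √(0.0209/0.0439) = 0.69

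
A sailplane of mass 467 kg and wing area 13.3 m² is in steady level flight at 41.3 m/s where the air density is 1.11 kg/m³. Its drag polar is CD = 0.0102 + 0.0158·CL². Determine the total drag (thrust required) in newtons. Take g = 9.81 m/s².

In steady level flight, lift balances weight: W = mg = 467 × 9.81 = 4581.3 N.
Dynamic pressure q = 0.5 × 1.11 × 41.3² = 946.7 Pa.
CL = 2W/(ρv²S) = 2×4581.3/(1.11×41.3²×13.3) = 0.3639.
CD = 0.0102 + 0.0158 × 0.3639² = 0.01229.
D = q·S·CD = 946.7 × 13.3 × 0.01229 = 154.8 N

D = 155 N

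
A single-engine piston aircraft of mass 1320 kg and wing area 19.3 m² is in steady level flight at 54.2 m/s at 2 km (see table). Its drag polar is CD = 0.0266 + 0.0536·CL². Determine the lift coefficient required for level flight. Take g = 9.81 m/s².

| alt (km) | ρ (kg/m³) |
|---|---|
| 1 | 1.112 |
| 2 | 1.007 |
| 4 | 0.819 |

At 2 km, from the table: ρ = 1.007 kg/m³.
In steady level flight, lift balances weight: W = mg = 1320 × 9.81 = 12949 N.
q = ½ρv² = ½ × 1.007 × 54.2² = 1479 Pa.
Required CL = L/(qS) = 12949/(1479·19.3) = 0.4536.

CL = 0.454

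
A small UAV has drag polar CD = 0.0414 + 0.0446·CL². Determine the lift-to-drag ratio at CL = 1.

L/D = 11.6

CD = 0.0414 + 0.0446 × 1² = 0.086
L/D = CL/CD = 1 / 0.086 = 11.6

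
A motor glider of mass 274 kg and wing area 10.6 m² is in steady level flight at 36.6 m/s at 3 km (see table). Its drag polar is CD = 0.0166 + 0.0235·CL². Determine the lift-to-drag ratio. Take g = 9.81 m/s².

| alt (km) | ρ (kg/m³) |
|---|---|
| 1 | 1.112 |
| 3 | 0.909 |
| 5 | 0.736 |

At 3 km, from the table: ρ = 0.909 kg/m³.
Level flight ⇒ L = W = m·g = 274 × 9.81 = 2687.9 N.
Dynamic pressure q = 0.5 × 0.909 × 36.6² = 608.8 Pa.
CL = 2W/(ρv²S) = 2×2687.9/(0.909×36.6²×10.6) = 0.4165.
CD = 0.0166 + 0.0235 × 0.4165² = 0.02068.
L/D = CL/CD = 0.4165 / 0.02068 = 20.1

L/D = 20.1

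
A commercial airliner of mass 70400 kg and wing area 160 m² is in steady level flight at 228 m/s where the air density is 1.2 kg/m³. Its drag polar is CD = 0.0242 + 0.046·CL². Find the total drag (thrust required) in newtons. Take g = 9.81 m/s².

In steady level flight, lift balances weight: W = mg = 70400 × 9.81 = 6.9062×10^5 N.
q = ½ρv² = ½ × 1.2 × 228² = 31190 Pa.
CL = W/(q·S) = 6.9062×10^5 / (31190 × 160) = 0.1384.
CD = 0.0242 + 0.046 × 0.1384² = 0.02508.
D = q·S·CD = 31190 × 160 × 0.02508 = 1.252×10^5 N

D = 1.25×10^5 N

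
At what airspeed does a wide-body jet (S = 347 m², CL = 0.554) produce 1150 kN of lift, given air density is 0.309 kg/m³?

v = 197 m/s

L = ½ρv²S·CL ⇒ v = √(2L/(ρ·S·CL))
v = √(2 × 1.15×10^6 / (0.309 × 347 × 0.554)) = √38720 = 197 m/s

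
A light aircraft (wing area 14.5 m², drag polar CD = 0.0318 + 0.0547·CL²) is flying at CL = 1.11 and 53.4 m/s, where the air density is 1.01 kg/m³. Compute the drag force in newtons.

D = 2070 N

CD = 0.0318 + 0.0547 × 1.11² = 0.0992
D = ½ρv²S·CD = ½ × 1.01 × 53.4² × 14.5 × 0.0992 = 2070 N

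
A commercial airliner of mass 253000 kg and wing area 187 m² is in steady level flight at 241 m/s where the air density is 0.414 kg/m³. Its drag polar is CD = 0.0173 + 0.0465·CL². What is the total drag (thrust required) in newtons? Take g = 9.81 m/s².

D = 1.66×10^5 N

Weight W = mg = 253000 × 9.81 = 2.4819×10^6 N; in level flight L = W.
q = ½ρv² = ½ × 0.414 × 241² = 12020 Pa.
CL = W/(q·S) = 2.4819×10^6 / (12020 × 187) = 1.104.
CD = 0.0173 + 0.0465 × 1.104² = 0.07397.
D = q·S·CD = 12020 × 187 × 0.07397 = 1.663×10^5 N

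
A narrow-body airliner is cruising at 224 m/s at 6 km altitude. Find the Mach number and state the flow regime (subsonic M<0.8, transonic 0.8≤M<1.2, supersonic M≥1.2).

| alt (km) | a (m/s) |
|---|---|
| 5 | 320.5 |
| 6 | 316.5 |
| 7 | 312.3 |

At 6 km, from the table: a = 316.5 m/s.
M = v/a = 224 / 316.5 = 0.708
M = 0.708 → subsonic.

M = 0.708 (subsonic)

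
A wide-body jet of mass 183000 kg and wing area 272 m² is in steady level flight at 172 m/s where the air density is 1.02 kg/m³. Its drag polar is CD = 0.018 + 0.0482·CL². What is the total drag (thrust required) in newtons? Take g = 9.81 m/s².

Weight W = mg = 183000 × 9.81 = 1.7952×10^6 N; in level flight L = W.
q = ½ρv² = ½ × 1.02 × 172² = 15090 Pa.
CL = 2W/(ρv²S) = 2×1.7952×10^6/(1.02×172²×272) = 0.4374.
CD = 0.018 + 0.0482 × 0.4374² = 0.02722.
D = q·S·CD = 15090 × 272 × 0.02722 = 1.117×10^5 N

D = 1.12×10^5 N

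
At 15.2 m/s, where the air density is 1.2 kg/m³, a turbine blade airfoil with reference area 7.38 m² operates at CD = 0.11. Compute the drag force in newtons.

D = 113 N

Dynamic pressure q = ½ρv² = ½ × 1.2 × 15.2² = 138.6 Pa.
D = q·S·CD = 138.6 × 7.38 × 0.11 = 113 N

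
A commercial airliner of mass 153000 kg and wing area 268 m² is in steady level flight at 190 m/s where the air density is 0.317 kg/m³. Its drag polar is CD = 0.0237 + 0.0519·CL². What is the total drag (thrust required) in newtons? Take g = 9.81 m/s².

D = 1.13×10^5 N

Level flight ⇒ L = W = m·g = 153000 × 9.81 = 1.5009×10^6 N.
Dynamic pressure q = 0.5 × 0.317 × 190² = 5722 Pa.
CL = W/(q·S) = 1.5009×10^6 / (5722 × 268) = 0.9788.
CD = 0.0237 + 0.0519 × 0.9788² = 0.07342.
D = q·S·CD = 5722 × 268 × 0.07342 = 1.126×10^5 N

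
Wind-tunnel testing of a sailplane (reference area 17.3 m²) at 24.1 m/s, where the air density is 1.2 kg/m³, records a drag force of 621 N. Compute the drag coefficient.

From D = ½ρv²S·CD, rearranging gives CD = 2D/(ρv²S).
CD = 2 × 621 / (1.2 × 24.1² × 17.3) = 0.103

CD = 0.103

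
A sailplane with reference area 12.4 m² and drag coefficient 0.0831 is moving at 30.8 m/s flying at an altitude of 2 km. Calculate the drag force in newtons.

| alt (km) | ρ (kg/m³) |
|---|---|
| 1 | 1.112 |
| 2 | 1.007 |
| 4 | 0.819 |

At 2 km, from the table: ρ = 1.007 kg/m³.
Dynamic pressure q = ½ρv² = ½ × 1.007 × 30.8² = 477.6 Pa.
D = q·S·CD = 477.6 × 12.4 × 0.0831 = 492 N

D = 492 N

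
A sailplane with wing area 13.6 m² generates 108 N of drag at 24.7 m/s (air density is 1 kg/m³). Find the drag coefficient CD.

From D = ½ρv²S·CD, rearranging gives CD = 2D/(ρv²S).
CD = 2 × 108 / (1 × 24.7² × 13.6) = 0.026

CD = 0.026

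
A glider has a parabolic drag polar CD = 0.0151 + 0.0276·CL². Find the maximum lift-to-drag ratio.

(L/D)max = 24.5

For CD = CD0 + K·CL², (L/D)max occurs at CL* = √(CD0/K) and equals 1/(2√(K·CD0)).
(L/D)max = 1/(2√(0.0276 × 0.0151)) = 1/(2 × 0.02041) = 24.5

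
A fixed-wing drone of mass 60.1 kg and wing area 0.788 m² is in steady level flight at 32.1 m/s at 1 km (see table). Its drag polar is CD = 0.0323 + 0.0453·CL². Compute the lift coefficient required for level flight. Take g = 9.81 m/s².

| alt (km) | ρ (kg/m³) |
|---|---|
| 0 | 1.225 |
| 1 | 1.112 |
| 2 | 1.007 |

CL = 1.31

At 1 km, from the table: ρ = 1.112 kg/m³.
In steady level flight, lift balances weight: W = mg = 60.1 × 9.81 = 589.58 N.
q = ½ρv² = ½ × 1.112 × 32.1² = 572.9 Pa.
Required CL = L/(qS) = 589.58/(572.9·0.788) = 1.306.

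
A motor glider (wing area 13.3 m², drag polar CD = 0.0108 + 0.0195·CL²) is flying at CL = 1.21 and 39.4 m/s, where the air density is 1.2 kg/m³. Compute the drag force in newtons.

D = 487 N

CD = 0.0108 + 0.0195 × 1.21² = 0.03935
D = ½ρv²S·CD = ½ × 1.2 × 39.4² × 13.3 × 0.03935 = 487 N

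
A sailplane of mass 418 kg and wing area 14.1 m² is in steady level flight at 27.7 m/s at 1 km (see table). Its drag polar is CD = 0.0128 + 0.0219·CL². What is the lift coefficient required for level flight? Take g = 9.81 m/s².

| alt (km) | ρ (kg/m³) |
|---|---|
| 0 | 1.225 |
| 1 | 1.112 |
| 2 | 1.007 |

CL = 0.682

At 1 km, from the table: ρ = 1.112 kg/m³.
In steady level flight, lift balances weight: W = mg = 418 × 9.81 = 4100.6 N.
Dynamic pressure q = 0.5 × 1.112 × 27.7² = 426.6 Pa.
Required CL = L/(qS) = 4100.6/(426.6·14.1) = 0.6817.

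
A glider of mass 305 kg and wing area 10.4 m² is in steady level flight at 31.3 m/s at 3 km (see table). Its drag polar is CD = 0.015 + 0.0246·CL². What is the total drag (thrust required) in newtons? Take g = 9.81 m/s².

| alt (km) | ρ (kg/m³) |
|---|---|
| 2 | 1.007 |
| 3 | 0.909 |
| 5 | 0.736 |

At 3 km, from the table: ρ = 0.909 kg/m³.
Level flight ⇒ L = W = m·g = 305 × 9.81 = 2992.1 N.
q = ½ρv² = ½ × 0.909 × 31.3² = 445.3 Pa.
CL = W/(q·S) = 2992.1 / (445.3 × 10.4) = 0.6461.
CD = 0.015 + 0.0246 × 0.6461² = 0.02527.
D = q·S·CD = 445.3 × 10.4 × 0.02527 = 117 N

D = 117 N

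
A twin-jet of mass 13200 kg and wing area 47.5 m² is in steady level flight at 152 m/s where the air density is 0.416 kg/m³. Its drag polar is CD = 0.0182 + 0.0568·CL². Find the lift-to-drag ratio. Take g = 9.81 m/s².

L/D = 15.6

Level flight ⇒ L = W = m·g = 13200 × 9.81 = 1.2949×10^5 N.
q = ½ρv² = ½ × 0.416 × 152² = 4806 Pa.
CL = 2W/(ρv²S) = 2×1.2949×10^5/(0.416×152²×47.5) = 0.5673.
CD = 0.0182 + 0.0568 × 0.5673² = 0.03648.
L/D = CL/CD = 0.5673 / 0.03648 = 15.6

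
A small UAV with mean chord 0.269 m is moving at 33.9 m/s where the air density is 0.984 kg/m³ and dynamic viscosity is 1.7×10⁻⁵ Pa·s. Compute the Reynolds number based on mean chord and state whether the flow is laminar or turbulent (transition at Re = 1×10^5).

Re = ρ·v·c/μ = 0.984 × 33.9 × 0.269 / (1.7×10⁻⁵) = 5.28×10^5
Since 5.28×10^5 > 1×10^5, the flow is turbulent.

Re = 5.28×10^5 (turbulent)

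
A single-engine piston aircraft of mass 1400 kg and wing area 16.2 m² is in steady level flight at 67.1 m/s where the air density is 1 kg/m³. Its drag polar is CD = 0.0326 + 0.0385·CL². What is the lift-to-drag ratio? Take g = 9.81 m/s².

In steady level flight, lift balances weight: W = mg = 1400 × 9.81 = 13734 N.
q = ½ρv² = ½ × 1 × 67.1² = 2251 Pa.
CL = W/(q·S) = 13734 / (2251 × 16.2) = 0.3766.
CD = 0.0326 + 0.0385 × 0.3766² = 0.03806.
L/D = CL/CD = 0.3766 / 0.03806 = 9.89

L/D = 9.89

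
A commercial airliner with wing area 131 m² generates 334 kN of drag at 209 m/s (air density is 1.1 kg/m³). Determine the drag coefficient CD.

From D = ½ρv²S·CD, rearranging gives CD = 2D/(ρv²S).
CD = 2 × 3.34×10^5 / (1.1 × 209² × 131) = 0.106

CD = 0.106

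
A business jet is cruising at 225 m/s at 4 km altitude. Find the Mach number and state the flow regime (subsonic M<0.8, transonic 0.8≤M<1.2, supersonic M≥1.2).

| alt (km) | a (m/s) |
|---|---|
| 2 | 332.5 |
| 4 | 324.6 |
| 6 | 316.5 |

At 4 km, from the table: a = 324.6 m/s.
M = v/a = 225 / 324.6 = 0.693
M = 0.693 → subsonic.

M = 0.693 (subsonic)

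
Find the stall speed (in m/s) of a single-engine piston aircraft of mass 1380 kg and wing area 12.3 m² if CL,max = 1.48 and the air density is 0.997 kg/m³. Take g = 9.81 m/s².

V_stall = 38.6 m/s

Weight W = mg = 1380 × 9.81 = 13540 N.
From L = ½ρV²S·CL,max = W: V_stall = √(2W/(ρSCL,max)) = √(2·13540/(0.997·12.3·1.48))
V_stall = √1492 = 38.6 m/s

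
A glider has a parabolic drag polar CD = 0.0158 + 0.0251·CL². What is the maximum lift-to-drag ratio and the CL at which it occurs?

For CD = CD0 + K·CL², (L/D)max occurs at CL* = √(CD0/K) and equals 1/(2√(K·CD0)).
(L/D)max = 1/(2√(0.0251 × 0.0158)) = 1/(2 × 0.01991) = 25.1
CL* = √(0.0158/0.0251) = 0.793

(L/D)max = 25.1, at CL = 0.793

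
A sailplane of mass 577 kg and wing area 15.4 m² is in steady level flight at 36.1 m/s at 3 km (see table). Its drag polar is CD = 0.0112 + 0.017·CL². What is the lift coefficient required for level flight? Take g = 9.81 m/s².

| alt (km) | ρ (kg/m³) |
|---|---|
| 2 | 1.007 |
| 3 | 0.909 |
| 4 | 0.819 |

CL = 0.621

At 3 km, from the table: ρ = 0.909 kg/m³.
In steady level flight, lift balances weight: W = mg = 577 × 9.81 = 5660.4 N.
Dynamic pressure q = 0.5 × 0.909 × 36.1² = 592.3 Pa.
CL = W/(q·S) = 5660.4 / (592.3 × 15.4) = 0.6205.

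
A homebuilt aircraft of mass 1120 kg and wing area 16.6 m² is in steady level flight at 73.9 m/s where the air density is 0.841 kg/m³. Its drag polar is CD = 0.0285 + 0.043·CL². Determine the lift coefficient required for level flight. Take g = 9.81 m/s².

CL = 0.288

In steady level flight, lift balances weight: W = mg = 1120 × 9.81 = 10987 N.
q = ½ρv² = ½ × 0.841 × 73.9² = 2296 Pa.
Required CL = L/(qS) = 10987/(2296·16.6) = 0.2882.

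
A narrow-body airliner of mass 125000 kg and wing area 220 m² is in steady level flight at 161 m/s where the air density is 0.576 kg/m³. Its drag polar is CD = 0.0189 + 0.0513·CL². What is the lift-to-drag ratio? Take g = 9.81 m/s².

Level flight ⇒ L = W = m·g = 125000 × 9.81 = 1.2262×10^6 N.
Dynamic pressure q = 0.5 × 0.576 × 161² = 7465 Pa.
CL = W/(q·S) = 1.2262×10^6 / (7465 × 220) = 0.7466.
CD = 0.0189 + 0.0513 × 0.7466² = 0.0475.
L/D = CL/CD = 0.7466 / 0.0475 = 15.7

L/D = 15.7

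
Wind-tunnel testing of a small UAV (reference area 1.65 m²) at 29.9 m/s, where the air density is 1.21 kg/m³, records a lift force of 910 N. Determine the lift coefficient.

From L = ½ρv²S·CL, rearranging gives CL = 2L/(ρv²S).
CL = 2 × 910 / (1.21 × 29.9² × 1.65) = 1.02

CL = 1.02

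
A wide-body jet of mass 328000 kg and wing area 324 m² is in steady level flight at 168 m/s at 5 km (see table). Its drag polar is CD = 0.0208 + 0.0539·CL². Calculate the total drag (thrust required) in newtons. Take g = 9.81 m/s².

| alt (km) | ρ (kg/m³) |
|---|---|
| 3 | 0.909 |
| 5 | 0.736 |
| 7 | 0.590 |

At 5 km, from the table: ρ = 0.736 kg/m³.
In steady level flight, lift balances weight: W = mg = 328000 × 9.81 = 3.2177×10^6 N.
Dynamic pressure q = 0.5 × 0.736 × 168² = 10390 Pa.
CL = 2W/(ρv²S) = 2×3.2177×10^6/(0.736×168²×324) = 0.9562.
CD = 0.0208 + 0.0539 × 0.9562² = 0.07008.
D = q·S·CD = 10390 × 324 × 0.07008 = 2.358×10^5 N

D = 2.36×10^5 N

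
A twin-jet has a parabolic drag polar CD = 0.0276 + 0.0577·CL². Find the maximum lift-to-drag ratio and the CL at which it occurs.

For CD = CD0 + K·CL², (L/D)max occurs at CL* = √(CD0/K) and equals 1/(2√(K·CD0)).
(L/D)max = 1/(2√(0.0577 × 0.0276)) = 1/(2 × 0.03991) = 12.5
CL* = √(0.0276/0.0577) = 0.692

(L/D)max = 12.5, at CL = 0.692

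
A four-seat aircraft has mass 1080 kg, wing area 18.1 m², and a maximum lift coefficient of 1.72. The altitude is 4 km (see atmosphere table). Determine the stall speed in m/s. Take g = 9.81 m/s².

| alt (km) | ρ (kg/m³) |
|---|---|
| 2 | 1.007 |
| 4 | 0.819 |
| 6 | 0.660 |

At 4 km, from the table: ρ = 0.819 kg/m³.
Stall occurs when L = W at CL,max. W = mg = 1080 × 9.81 = 10590 N.
From L = ½ρV²S·CL,max = W: V_stall = √(2W/(ρSCL,max)) = √(2·10590/(0.819·18.1·1.72))
V_stall = √831.1 = 28.8 m/s

V_stall = 28.8 m/s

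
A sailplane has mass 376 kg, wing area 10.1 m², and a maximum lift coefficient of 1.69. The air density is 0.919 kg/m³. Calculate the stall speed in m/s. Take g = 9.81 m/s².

V_stall = 21.7 m/s

Weight W = mg = 376 × 9.81 = 3689 N.
From L = ½ρV²S·CL,max = W: V_stall = √(2W/(ρSCL,max)) = √(2·3689/(0.919·10.1·1.69))
V_stall = √470.3 = 21.7 m/s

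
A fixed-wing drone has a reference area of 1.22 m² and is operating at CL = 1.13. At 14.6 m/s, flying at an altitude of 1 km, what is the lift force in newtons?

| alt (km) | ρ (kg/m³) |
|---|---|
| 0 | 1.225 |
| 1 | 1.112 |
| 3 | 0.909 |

L = 163 N

At 1 km, from the table: ρ = 1.112 kg/m³.
Dynamic pressure q = ½ρv² = ½ × 1.112 × 14.6² = 118.5 Pa.
L = q·S·CL = 118.5 × 1.22 × 1.13 = 163 N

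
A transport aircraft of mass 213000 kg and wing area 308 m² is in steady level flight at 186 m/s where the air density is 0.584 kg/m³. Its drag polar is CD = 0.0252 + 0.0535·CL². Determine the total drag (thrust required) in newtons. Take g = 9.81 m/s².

Level flight ⇒ L = W = m·g = 213000 × 9.81 = 2.0895×10^6 N.
Dynamic pressure q = 0.5 × 0.584 × 186² = 10100 Pa.
CL = 2W/(ρv²S) = 2×2.0895×10^6/(0.584×186²×308) = 0.6716.
CD = 0.0252 + 0.0535 × 0.6716² = 0.04933.
D = q·S·CD = 10100 × 308 × 0.04933 = 1.535×10^5 N

D = 1.53×10^5 N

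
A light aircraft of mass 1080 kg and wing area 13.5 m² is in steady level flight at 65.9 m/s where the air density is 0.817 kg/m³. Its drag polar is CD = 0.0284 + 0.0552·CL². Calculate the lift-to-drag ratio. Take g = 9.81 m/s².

L/D = 11.3

In steady level flight, lift balances weight: W = mg = 1080 × 9.81 = 10595 N.
Dynamic pressure q = 0.5 × 0.817 × 65.9² = 1774 Pa.
CL = 2W/(ρv²S) = 2×10595/(0.817×65.9²×13.5) = 0.4424.
CD = 0.0284 + 0.0552 × 0.4424² = 0.0392.
L/D = CL/CD = 0.4424 / 0.0392 = 11.3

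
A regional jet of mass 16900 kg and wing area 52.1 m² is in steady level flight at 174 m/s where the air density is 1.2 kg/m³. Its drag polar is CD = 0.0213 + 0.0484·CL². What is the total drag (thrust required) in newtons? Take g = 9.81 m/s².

D = 21600 N

Weight W = mg = 16900 × 9.81 = 1.6579×10^5 N; in level flight L = W.
q = ½ρv² = ½ × 1.2 × 174² = 18170 Pa.
CL = W/(q·S) = 1.6579×10^5 / (18170 × 52.1) = 0.1752.
CD = 0.0213 + 0.0484 × 0.1752² = 0.02279.
D = q·S·CD = 18170 × 52.1 × 0.02279 = 21560 N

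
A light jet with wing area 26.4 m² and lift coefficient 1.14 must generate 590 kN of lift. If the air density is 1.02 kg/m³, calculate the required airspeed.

L = ½ρv²S·CL ⇒ v = √(2L/(ρ·S·CL))
v = √(2 × 5.9×10^5 / (1.02 × 26.4 × 1.14)) = √38440 = 196 m/s

v = 196 m/s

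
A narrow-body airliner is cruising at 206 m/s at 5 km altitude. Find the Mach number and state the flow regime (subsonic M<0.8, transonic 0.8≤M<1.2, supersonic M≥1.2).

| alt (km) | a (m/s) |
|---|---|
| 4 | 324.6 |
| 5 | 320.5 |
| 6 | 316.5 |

At 5 km, from the table: a = 320.5 m/s.
M = v/a = 206 / 320.5 = 0.643
M = 0.643 → subsonic.

M = 0.643 (subsonic)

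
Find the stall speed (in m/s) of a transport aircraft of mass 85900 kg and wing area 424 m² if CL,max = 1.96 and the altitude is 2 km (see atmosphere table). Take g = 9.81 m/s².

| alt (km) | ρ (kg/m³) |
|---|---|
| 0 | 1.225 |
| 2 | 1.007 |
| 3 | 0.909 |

At 2 km, from the table: ρ = 1.007 kg/m³.
Weight W = mg = 85900 × 9.81 = 8.427×10^5 N.
V_stall = √(2W/(ρ·S·CL,max)) = √(2 × 8.427×10^5 / (1.007 × 424 × 1.96))
V_stall = √2014 = 44.9 m/s

V_stall = 44.9 m/s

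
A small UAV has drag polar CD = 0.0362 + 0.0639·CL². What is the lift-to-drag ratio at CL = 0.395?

CD = 0.0362 + 0.0639 × 0.395² = 0.04617
L/D = CL/CD = 0.395 / 0.04617 = 8.56

L/D = 8.56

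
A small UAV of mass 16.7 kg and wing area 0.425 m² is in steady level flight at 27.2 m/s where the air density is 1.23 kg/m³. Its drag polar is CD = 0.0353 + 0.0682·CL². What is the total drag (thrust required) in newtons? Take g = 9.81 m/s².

D = 16.3 N

In steady level flight, lift balances weight: W = mg = 16.7 × 9.81 = 163.83 N.
Dynamic pressure q = 0.5 × 1.23 × 27.2² = 455 Pa.
Required CL = L/(qS) = 163.83/(455·0.425) = 0.8472.
CD = 0.0353 + 0.0682 × 0.8472² = 0.08425.
D = q·S·CD = 455 × 0.425 × 0.08425 = 16.29 N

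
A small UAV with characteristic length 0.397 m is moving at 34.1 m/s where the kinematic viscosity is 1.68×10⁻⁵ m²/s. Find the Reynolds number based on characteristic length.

Re = 8.06×10^5

Re = v·c/ν = 34.1 × 0.397 / (1.68×10⁻⁵) = 8.06×10^5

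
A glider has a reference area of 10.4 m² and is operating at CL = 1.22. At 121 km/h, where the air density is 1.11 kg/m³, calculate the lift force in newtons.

Convert speed: v = 121 km/h ÷ 3.6 = 33.61 m/s.
Dynamic pressure q = ½ρv² = ½ × 1.11 × 33.61² = 627 Pa.
L = q·S·CL = 627 × 10.4 × 1.22 = 7960 N ≈ 7.96 kN

L = 7960 N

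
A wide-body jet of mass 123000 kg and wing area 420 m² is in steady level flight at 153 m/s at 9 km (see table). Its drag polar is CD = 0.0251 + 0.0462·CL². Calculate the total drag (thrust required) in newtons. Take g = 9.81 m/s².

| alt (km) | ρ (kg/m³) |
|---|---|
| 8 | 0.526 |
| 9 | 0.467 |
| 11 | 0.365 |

D = 86900 N

At 9 km, from the table: ρ = 0.467 kg/m³.
Weight W = mg = 123000 × 9.81 = 1.2066×10^6 N; in level flight L = W.
q = ½ρv² = ½ × 0.467 × 153² = 5466 Pa.
CL = W/(q·S) = 1.2066×10^6 / (5466 × 420) = 0.5256.
CD = 0.0251 + 0.0462 × 0.5256² = 0.03786.
D = q·S·CD = 5466 × 420 × 0.03786 = 86920 N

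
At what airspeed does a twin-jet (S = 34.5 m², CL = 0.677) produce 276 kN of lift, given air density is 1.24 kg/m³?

v = 138 m/s

L = ½ρv²S·CL ⇒ v = √(2L/(ρ·S·CL))
v = √(2 × 2.76×10^5 / (1.24 × 34.5 × 0.677)) = √19060 = 138 m/s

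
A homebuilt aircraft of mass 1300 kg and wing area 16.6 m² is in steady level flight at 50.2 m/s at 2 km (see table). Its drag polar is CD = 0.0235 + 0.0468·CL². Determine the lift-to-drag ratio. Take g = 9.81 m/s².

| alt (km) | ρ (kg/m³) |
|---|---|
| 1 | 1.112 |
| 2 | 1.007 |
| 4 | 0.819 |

At 2 km, from the table: ρ = 1.007 kg/m³.
In steady level flight, lift balances weight: W = mg = 1300 × 9.81 = 12753 N.
q = ½ρv² = ½ × 1.007 × 50.2² = 1269 Pa.
CL = W/(q·S) = 12753 / (1269 × 16.6) = 0.6055.
CD = 0.0235 + 0.0468 × 0.6055² = 0.04066.
L/D = CL/CD = 0.6055 / 0.04066 = 14.9

L/D = 14.9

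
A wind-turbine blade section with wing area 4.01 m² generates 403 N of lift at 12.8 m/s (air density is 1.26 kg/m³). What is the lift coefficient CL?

From L = ½ρv²S·CL, rearranging gives CL = 2L/(ρv²S).
CL = 2 × 403 / (1.26 × 12.8² × 4.01) = 0.974

CL = 0.974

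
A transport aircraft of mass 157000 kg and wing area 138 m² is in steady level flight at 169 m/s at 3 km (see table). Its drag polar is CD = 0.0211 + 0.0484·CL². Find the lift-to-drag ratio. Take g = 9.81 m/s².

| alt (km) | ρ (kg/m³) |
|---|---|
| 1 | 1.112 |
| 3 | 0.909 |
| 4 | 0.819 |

L/D = 15.1

At 3 km, from the table: ρ = 0.909 kg/m³.
Level flight ⇒ L = W = m·g = 157000 × 9.81 = 1.5402×10^6 N.
Dynamic pressure q = 0.5 × 0.909 × 169² = 12980 Pa.
Required CL = L/(qS) = 1.5402×10^6/(12980·138) = 0.8598.
CD = 0.0211 + 0.0484 × 0.8598² = 0.05688.
L/D = CL/CD = 0.8598 / 0.05688 = 15.1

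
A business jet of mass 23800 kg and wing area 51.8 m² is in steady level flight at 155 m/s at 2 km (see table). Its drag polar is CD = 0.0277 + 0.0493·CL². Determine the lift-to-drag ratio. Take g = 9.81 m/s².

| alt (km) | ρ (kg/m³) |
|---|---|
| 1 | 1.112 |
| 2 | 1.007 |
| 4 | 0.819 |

At 2 km, from the table: ρ = 1.007 kg/m³.
Weight W = mg = 23800 × 9.81 = 2.3348×10^5 N; in level flight L = W.
q = ½ρv² = ½ × 1.007 × 155² = 12100 Pa.
CL = 2W/(ρv²S) = 2×2.3348×10^5/(1.007×155²×51.8) = 0.3726.
CD = 0.0277 + 0.0493 × 0.3726² = 0.03454.
L/D = CL/CD = 0.3726 / 0.03454 = 10.8

L/D = 10.8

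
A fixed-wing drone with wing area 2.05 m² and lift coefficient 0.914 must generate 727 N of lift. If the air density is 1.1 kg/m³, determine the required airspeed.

L = ½ρv²S·CL ⇒ v = √(2L/(ρ·S·CL))
v = √(2 × 727 / (1.1 × 2.05 × 0.914)) = √705.5 = 26.6 m/s

v = 26.6 m/s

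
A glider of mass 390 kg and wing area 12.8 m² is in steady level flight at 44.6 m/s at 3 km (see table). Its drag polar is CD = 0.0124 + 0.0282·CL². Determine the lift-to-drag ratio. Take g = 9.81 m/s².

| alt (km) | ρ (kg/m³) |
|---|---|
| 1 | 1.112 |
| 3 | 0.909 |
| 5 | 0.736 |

At 3 km, from the table: ρ = 0.909 kg/m³.
In steady level flight, lift balances weight: W = mg = 390 × 9.81 = 3825.9 N.
q = ½ρv² = ½ × 0.909 × 44.6² = 904.1 Pa.
CL = 2W/(ρv²S) = 2×3825.9/(0.909×44.6²×12.8) = 0.3306.
CD = 0.0124 + 0.0282 × 0.3306² = 0.01548.
L/D = CL/CD = 0.3306 / 0.01548 = 21.4

L/D = 21.4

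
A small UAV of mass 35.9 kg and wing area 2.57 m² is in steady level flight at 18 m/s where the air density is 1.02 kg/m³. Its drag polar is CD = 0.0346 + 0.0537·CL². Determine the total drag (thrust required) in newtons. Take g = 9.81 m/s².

D = 30.4 N

In steady level flight, lift balances weight: W = mg = 35.9 × 9.81 = 352.18 N.
Dynamic pressure q = 0.5 × 1.02 × 18² = 165.2 Pa.
CL = W/(q·S) = 352.18 / (165.2 × 2.57) = 0.8293.
CD = 0.0346 + 0.0537 × 0.8293² = 0.07153.
D = q·S·CD = 165.2 × 2.57 × 0.07153 = 30.38 N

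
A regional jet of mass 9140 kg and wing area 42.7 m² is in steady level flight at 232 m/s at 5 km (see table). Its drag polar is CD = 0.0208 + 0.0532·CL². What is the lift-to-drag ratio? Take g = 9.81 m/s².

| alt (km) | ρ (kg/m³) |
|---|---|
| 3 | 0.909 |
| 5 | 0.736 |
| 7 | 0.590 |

L/D = 4.95

At 5 km, from the table: ρ = 0.736 kg/m³.
Level flight ⇒ L = W = m·g = 9140 × 9.81 = 89663 N.
Dynamic pressure q = 0.5 × 0.736 × 232² = 19810 Pa.
CL = 2W/(ρv²S) = 2×89663/(0.736×232²×42.7) = 0.106.
CD = 0.0208 + 0.0532 × 0.106² = 0.0214.
L/D = CL/CD = 0.106 / 0.0214 = 4.95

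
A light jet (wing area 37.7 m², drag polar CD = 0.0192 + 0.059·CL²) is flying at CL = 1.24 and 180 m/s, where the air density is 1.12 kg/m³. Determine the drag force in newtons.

D = 75200 N

CD = 0.0192 + 0.059 × 1.24² = 0.1099
D = ½ρv²S·CD = ½ × 1.12 × 180² × 37.7 × 0.1099 = 75200 N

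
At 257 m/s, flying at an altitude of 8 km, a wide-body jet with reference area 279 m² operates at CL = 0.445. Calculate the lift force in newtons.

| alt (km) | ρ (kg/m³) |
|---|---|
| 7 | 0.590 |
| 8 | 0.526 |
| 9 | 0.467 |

At 8 km, from the table: ρ = 0.526 kg/m³.
Dynamic pressure q = ½ρv² = ½ × 0.526 × 257² = 17370 Pa.
L = q·S·CL = 17370 × 279 × 0.445 = 2.16×10^6 N ≈ 2160 kN

L = 2.16×10^6 N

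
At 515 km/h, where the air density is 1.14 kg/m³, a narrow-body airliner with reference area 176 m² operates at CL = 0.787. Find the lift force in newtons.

Convert speed: v = 515 km/h ÷ 3.6 = 143.1 m/s.
Dynamic pressure q = ½ρv² = ½ × 1.14 × 143.1² = 11660 Pa.
L = q·S·CL = 11660 × 176 × 0.787 = 1.62×10^6 N ≈ 1620 kN

L = 1.62×10^6 N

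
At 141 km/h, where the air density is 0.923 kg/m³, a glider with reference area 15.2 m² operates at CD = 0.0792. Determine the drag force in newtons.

D = 852 N

Convert speed: v = 141 km/h ÷ 3.6 = 39.17 m/s.
D = ½ρv²S·CD = ½ × 0.923 × 39.17² × 15.2 × 0.0792 = 852 N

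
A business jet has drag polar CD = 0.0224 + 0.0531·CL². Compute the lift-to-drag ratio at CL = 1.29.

L/D = 11.6

CD = 0.0224 + 0.0531 × 1.29² = 0.1108
L/D = CL/CD = 1.29 / 0.1108 = 11.6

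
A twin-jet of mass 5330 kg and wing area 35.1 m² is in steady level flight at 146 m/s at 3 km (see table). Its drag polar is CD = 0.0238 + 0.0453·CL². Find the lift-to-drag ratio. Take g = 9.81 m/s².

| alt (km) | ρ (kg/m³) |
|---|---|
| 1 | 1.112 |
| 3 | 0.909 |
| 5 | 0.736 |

At 3 km, from the table: ρ = 0.909 kg/m³.
In steady level flight, lift balances weight: W = mg = 5330 × 9.81 = 52287 N.
q = ½ρv² = ½ × 0.909 × 146² = 9688 Pa.
CL = W/(q·S) = 52287 / (9688 × 35.1) = 0.1538.
CD = 0.0238 + 0.0453 × 0.1538² = 0.02487.
L/D = CL/CD = 0.1538 / 0.02487 = 6.18

L/D = 6.18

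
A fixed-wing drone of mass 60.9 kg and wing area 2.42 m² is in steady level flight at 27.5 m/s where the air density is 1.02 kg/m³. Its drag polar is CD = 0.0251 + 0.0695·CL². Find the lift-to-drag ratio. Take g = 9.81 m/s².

Level flight ⇒ L = W = m·g = 60.9 × 9.81 = 597.43 N.
Dynamic pressure q = 0.5 × 1.02 × 27.5² = 385.7 Pa.
CL = W/(q·S) = 597.43 / (385.7 × 2.42) = 0.6401.
CD = 0.0251 + 0.0695 × 0.6401² = 0.05357.
L/D = CL/CD = 0.6401 / 0.05357 = 11.9

L/D = 11.9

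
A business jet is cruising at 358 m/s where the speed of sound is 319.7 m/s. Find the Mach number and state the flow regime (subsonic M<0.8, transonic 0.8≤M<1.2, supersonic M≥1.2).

M = v/a = 358 / 319.7 = 1.12
M = 1.12 → transonic.

M = 1.12 (transonic)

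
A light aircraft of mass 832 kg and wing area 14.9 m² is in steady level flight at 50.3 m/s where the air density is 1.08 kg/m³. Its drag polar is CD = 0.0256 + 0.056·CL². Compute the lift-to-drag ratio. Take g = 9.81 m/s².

Level flight ⇒ L = W = m·g = 832 × 9.81 = 8161.9 N.
q = ½ρv² = ½ × 1.08 × 50.3² = 1366 Pa.
Required CL = L/(qS) = 8161.9/(1366·14.9) = 0.4009.
CD = 0.0256 + 0.056 × 0.4009² = 0.0346.
L/D = CL/CD = 0.4009 / 0.0346 = 11.6

L/D = 11.6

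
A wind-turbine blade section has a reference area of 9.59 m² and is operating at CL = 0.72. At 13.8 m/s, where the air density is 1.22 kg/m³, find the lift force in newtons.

Dynamic pressure q = ½ρv² = ½ × 1.22 × 13.8² = 116.2 Pa.
L = q·S·CL = 116.2 × 9.59 × 0.72 = 802 N

L = 802 N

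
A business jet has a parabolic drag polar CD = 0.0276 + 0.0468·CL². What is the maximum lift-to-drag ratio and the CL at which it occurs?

For CD = CD0 + K·CL², (L/D)max occurs at CL* = √(CD0/K) and equals 1/(2√(K·CD0)).
(L/D)max = 1/(2√(0.0468 × 0.0276)) = 1/(2 × 0.03594) = 13.9
CL* = √(0.0276/0.0468) = 0.768

(L/D)max = 13.9, at CL = 0.768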